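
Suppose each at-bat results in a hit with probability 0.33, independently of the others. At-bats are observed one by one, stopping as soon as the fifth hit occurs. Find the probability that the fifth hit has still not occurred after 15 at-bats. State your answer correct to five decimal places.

0.41483

Needing more than 15 at-bats ⇔ fewer than 5 successes in the first 15. With X ~ Binomial(15, 0.33), P(Y > 15) = P(X ≤ 4).
  k=0: C(15,0)·0.33^0·0.67^15 = 0.0024611
  k=1: C(15,1)·0.33^1·0.67^14 = 0.0181825
  k=2: C(15,2)·0.33^2·0.67^13 = 0.0626888
  k=3: C(15,3)·0.33^3·0.67^12 = 0.1337984
  k=4: C(15,4)·0.33^4·0.67^11 = 0.1977021
P(X ≤ 4) = 0.4148327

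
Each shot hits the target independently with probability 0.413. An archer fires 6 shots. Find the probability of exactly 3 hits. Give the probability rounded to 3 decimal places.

X ~ Binomial(n=6, p=0.413).
P(X=3) = C(6,3) · p^3 · (1−p)^3
= 20 · 0.070445 · 0.20226 = 0.28497

0.285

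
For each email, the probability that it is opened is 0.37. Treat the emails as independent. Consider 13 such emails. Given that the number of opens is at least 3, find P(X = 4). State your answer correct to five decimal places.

X ~ Binomial(13, 0.37). Want P(X=4 | X≥3) = P(X=4) / P(X≥3).
P(X=4) = C(13,4)·0.37^4·0.63^9 = 0.2094970
P(X≥3) = 1 − 0.0024628 − 0.0188032 − 0.0662589 = 0.9124751
Ratio = 0.2094970 / 0.9124751 = 0.2295920

0.22959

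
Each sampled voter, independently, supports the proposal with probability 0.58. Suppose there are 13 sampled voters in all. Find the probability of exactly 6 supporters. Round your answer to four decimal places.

X ~ Binomial(n=13, p=0.58).
P(X=6) = C(13,6) · p^6 · (1−p)^7
= 1716 · 0.038069 · 0.0023054 = 0.150602

0.1506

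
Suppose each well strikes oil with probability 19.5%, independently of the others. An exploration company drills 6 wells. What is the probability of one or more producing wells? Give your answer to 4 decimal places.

0.7279

P(at least one) = 1 − P(none) = 1 − (1 − 0.195)^6
= 1 − 0.272129 = 0.727871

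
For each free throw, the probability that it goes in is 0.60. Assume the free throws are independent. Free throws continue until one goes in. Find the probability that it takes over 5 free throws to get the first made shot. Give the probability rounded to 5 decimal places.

0.01024

Y = number of free throws to the first success; geometric, p = 0.60.
P(Y > 5) = P(first 5 all fail) = (1−p)^5 = 0.0102400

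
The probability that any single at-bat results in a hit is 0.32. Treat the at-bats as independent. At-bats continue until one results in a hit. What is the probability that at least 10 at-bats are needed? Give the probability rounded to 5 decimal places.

0.03109

Y = number of at-bats to the first success; geometric, p = 0.32.
P(Y > 9) = P(first 9 all fail) = (1−p)^9 = 0.0310871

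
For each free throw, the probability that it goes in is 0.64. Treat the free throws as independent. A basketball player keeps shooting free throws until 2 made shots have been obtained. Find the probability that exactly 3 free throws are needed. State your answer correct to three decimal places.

0.295

Y = trial on which the second success occurs; negative binomial, r=2, p=0.64.
P(Y=3) = C(2,1) · p^2 · (1−p)^1
= 2 · 0.4096 · 0.36 = 0.29491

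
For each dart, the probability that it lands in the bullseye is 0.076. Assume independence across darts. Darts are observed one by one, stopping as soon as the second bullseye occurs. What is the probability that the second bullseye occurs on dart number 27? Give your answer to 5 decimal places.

0.02082

Y = trial on which the second success occurs; negative binomial, r=2, p=0.076.
P(Y=27) = C(26,1) · p^2 · (1−p)^25
= 26 · 0.005776 · 0.13861 = 0.0208161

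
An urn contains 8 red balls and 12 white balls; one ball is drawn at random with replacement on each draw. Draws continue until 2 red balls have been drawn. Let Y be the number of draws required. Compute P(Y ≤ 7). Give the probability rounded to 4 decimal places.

0.8414

Finishing within 7 draws ⇔ at least 2 successes in the first 7. With X ~ Binomial(7, 0.40), P(Y ≤ 7) = 1 − P(X ≤ 1).
  k=0: C(7,0)·0.40^0·0.60^7 = 0.027994
  k=1: C(7,1)·0.40^1·0.60^6 = 0.130637
1 − 0.158630 = 0.841370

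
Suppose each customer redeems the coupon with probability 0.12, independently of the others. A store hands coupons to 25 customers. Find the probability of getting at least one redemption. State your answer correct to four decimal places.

P(at least one) = 1 − P(none) = 1 − (1 − 0.12)^25
= 1 − 0.040932 = 0.959068

0.9591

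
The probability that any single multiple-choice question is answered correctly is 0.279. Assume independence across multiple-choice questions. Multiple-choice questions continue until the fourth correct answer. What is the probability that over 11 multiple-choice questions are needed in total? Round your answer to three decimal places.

Needing more than 11 multiple-choice questions ⇔ fewer than 4 successes in the first 11. With X ~ Binomial(11, 0.279), P(Y > 11) = P(X ≤ 3).
  k=0: C(11,0)·0.279^0·0.721^11 = 0.02737
  k=1: C(11,1)·0.279^1·0.721^10 = 0.11651
  k=2: C(11,2)·0.279^2·0.721^9 = 0.22542
  k=3: C(11,3)·0.279^3·0.721^8 = 0.26168
P(X ≤ 3) = 0.63098

0.631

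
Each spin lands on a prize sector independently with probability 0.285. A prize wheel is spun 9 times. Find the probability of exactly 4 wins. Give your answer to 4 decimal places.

X ~ Binomial(n=9, p=0.285).
P(X=4) = C(9,4) · p^4 · (1−p)^5
= 126 · 0.0065975 · 0.18687 = 0.155339

0.1553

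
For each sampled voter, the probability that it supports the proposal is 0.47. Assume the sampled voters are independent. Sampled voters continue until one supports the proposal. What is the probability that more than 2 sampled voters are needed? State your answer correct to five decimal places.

0.28090

Y = number of sampled voters to the first success; geometric, p = 0.47.
P(Y > 2) = P(first 2 all fail) = (1−p)^2 = 0.2809000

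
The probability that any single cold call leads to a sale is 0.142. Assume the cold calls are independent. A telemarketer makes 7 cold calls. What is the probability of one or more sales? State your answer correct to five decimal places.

0.65770

P(at least one) = 1 − P(none) = 1 − (1 − 0.142)^7
= 1 − 0.3423032 = 0.6576968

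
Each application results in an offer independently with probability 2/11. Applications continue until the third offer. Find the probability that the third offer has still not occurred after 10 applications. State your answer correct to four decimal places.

Needing more than 10 applications ⇔ fewer than 3 successes in the first 10. With X ~ Binomial(10, 0.181818), P(Y > 10) = P(X ≤ 2).
  k=0: C(10,0)·0.181818^0·0.818182^10 = 0.134431
  k=1: C(10,1)·0.181818^1·0.818182^9 = 0.298735
  k=2: C(10,2)·0.181818^2·0.818182^8 = 0.298735
P(X ≤ 2) = 0.731900

0.7319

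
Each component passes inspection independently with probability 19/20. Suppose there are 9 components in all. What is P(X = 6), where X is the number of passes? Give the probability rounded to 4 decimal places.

0.0077

X ~ Binomial(n=9, p=0.95).
P(X=6) = C(9,6) · p^6 · (1−p)^3
= 84 · 0.73509 · 0.000125 = 0.007718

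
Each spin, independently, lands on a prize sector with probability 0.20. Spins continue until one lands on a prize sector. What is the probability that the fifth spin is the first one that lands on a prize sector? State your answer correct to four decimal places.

0.0819

Geometric (trials to first success), p = 0.20.
P(Y = 5) = (1−p)^4 · p = 0.4096 · 0.20 = 0.081920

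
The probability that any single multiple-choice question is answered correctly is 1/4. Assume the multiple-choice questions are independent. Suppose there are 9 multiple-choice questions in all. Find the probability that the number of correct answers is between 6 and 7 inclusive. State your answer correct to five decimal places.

X ~ Binomial(9, 0.25); P(6 ≤ X ≤ 7) = Σ C(9,k) p^k (1−p)^(9−k) over k:
  k=6: C(9,6)·0.25^6·0.75^3 = 0.0086517
  k=7: C(9,7)·0.25^7·0.75^2 = 0.0012360
Total = 0.0098877

0.00989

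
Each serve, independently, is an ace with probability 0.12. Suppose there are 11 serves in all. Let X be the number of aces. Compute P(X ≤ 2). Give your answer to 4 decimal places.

0.8634

X ~ Binomial(11, 0.12); P(X ≤ 2) = Σ C(11,k) p^k (1−p)^(11−k) over k:
  k=0: C(11,0)·0.12^0·0.88^11 = 0.245081
  k=1: C(11,1)·0.12^1·0.88^10 = 0.367621
  k=2: C(11,2)·0.12^2·0.88^9 = 0.250651
Total = 0.863353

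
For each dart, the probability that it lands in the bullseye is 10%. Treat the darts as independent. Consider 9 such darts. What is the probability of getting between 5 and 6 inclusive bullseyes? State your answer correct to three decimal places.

0.001

X ~ Binomial(9, 0.10); P(5 ≤ X ≤ 6) = Σ C(9,k) p^k (1−p)^(9−k) over k:
  k=5: C(9,5)·0.10^5·0.90^4 = 0.00083
  k=6: C(9,6)·0.10^6·0.90^3 = 0.00006
Total = 0.00089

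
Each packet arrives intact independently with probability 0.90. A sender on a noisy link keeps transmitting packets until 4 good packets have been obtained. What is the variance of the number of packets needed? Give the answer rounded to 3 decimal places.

Y = total packets until the fourth success; negative binomial with r=4, p=0.90.
Var(Y) = r(1−p)/p² = 4·0.10 / 0.90² = 0.49383

0.494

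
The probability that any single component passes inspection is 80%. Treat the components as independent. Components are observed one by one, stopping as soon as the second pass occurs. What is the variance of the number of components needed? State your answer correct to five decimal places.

0.62500

Y = total components until the second success; negative binomial with r=2, p=0.80.
Var(Y) = r(1−p)/p² = 2·0.20 / 0.80² = 0.6250000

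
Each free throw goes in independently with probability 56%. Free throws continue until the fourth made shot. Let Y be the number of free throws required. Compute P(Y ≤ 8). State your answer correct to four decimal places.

0.7584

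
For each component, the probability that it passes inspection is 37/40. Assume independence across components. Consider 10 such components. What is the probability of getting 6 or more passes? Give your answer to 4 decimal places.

0.9996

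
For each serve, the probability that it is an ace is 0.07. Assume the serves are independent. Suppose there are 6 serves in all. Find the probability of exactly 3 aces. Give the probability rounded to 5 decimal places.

X ~ Binomial(n=6, p=0.07).
P(X=3) = C(6,3) · p^3 · (1−p)^3
= 20 · 0.000343 · 0.80436 = 0.0055179

0.00552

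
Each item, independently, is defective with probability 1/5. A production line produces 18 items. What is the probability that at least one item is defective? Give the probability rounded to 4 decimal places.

0.9820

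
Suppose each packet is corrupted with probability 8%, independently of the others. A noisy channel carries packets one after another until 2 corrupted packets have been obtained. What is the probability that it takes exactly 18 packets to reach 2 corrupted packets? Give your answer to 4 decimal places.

0.0287

Y = trial on which the second success occurs; negative binomial, r=2, p=0.08.
P(Y=18) = C(17,1) · p^2 · (1−p)^16
= 17 · 0.0064 · 0.26339 = 0.028657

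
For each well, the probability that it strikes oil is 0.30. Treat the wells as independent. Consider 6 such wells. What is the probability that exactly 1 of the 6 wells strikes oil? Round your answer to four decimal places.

0.3025

X ~ Binomial(n=6, p=0.30).
P(X=1) = C(6,1) · p^1 · (1−p)^5
= 6 · 0.3 · 0.16807 = 0.302526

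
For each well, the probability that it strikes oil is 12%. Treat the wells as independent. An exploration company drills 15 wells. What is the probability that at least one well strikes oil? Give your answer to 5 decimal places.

P(at least one) = 1 − P(none) = 1 − (1 − 0.12)^15
= 1 − 0.1469739 = 0.8530261

0.85303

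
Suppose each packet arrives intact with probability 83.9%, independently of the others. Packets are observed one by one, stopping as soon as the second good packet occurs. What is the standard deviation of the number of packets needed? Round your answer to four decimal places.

0.6763

Y = total packets until the second success; negative binomial with r=2, p=0.839.
SD(Y) = √[r(1−p)/p²] = √(0.457438) = 0.676341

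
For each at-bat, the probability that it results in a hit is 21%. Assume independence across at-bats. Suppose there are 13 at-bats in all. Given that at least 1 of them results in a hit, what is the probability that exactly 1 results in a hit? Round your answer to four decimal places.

X ~ Binomial(13, 0.21). Want P(X=1 | X≥1) = P(X=1) / P(X≥1).
P(X=1) = C(13,1)·0.21^1·0.79^12 = 0.161320
P(X≥1) = 1 − 0.046682 = 0.953318
Ratio = 0.161320 / 0.953318 = 0.169219

0.1692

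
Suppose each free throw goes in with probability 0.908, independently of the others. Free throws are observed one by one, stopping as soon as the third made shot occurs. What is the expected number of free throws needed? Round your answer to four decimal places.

3.3040

Y = total free throws until the third success; negative binomial with r=3, p=0.908.
E[Y] = r / p = 3 / 0.908 = 3.303965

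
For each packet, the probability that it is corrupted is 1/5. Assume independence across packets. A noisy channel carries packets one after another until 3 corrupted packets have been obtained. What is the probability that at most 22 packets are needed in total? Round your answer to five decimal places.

0.84551

Finishing within 22 packets ⇔ at least 3 successes in the first 22. With X ~ Binomial(22, 0.20), P(Y ≤ 22) = 1 − P(X ≤ 2).
  k=0: C(22,0)·0.20^0·0.80^22 = 0.0073787
  k=1: C(22,1)·0.20^1·0.80^21 = 0.0405828
  k=2: C(22,2)·0.20^2·0.80^20 = 0.1065299
1 − 0.1544915 = 0.8455085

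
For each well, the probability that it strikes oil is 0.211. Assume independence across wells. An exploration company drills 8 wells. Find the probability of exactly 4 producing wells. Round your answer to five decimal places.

0.05377

X ~ Binomial(n=8, p=0.211).
P(X=4) = C(8,4) · p^4 · (1−p)^4
= 70 · 0.0019821 · 0.38753 = 0.0537695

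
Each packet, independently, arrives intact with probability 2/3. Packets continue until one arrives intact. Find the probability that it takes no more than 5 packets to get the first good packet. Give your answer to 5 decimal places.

0.99588

Y = number of packets to the first success; geometric, p = 0.666667.
P(Y ≤ 5) = 1 − (1−p)^5 = 1 − 0.0041152 = 0.9958848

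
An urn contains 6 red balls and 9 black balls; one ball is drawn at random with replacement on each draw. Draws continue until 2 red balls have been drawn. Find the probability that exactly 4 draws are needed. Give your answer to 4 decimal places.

0.1728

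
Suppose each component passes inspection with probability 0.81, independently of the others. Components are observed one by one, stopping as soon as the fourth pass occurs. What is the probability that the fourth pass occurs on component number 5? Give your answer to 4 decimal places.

0.3272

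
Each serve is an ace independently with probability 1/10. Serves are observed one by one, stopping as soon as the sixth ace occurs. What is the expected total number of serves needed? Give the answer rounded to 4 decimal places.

60.0000

Y = total serves until the sixth success; negative binomial with r=6, p=0.10.
E[Y] = r / p = 6 / 0.10 = 60.000000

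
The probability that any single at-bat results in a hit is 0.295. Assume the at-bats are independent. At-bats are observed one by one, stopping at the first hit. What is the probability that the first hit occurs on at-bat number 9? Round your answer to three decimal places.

0.018

Geometric (trials to first success), p = 0.295.
P(Y = 9) = (1−p)^8 · p = 0.061026 · 0.295 = 0.01800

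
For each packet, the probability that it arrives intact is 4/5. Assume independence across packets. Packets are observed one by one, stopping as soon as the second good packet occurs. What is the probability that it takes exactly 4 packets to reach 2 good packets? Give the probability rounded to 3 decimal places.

Y = trial on which the second success occurs; negative binomial, r=2, p=0.80.
P(Y=4) = C(3,1) · p^2 · (1−p)^2
= 3 · 0.64 · 0.04 = 0.07680

0.077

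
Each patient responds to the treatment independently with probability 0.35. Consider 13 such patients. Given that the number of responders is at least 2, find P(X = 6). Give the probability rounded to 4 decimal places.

X ~ Binomial(13, 0.35). Want P(X=6 | X≥2) = P(X=6) / P(X≥2).
P(X=6) = C(13,6)·0.35^6·0.65^7 = 0.154639
P(X≥2) = 1 − 0.003697 − 0.025880 = 0.970422
Ratio = 0.154639 / 0.970422 = 0.159352

0.1594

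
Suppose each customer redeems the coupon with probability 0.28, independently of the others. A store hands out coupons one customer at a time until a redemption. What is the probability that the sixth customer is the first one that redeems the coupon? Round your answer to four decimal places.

Geometric (trials to first success), p = 0.28.
P(Y = 6) = (1−p)^5 · p = 0.19349 · 0.28 = 0.054178

0.0542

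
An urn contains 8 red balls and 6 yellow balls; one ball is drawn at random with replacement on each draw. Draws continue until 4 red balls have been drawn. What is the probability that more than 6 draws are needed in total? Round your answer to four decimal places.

Needing more than 6 draws ⇔ fewer than 4 successes in the first 6. With X ~ Binomial(6, 0.571429), P(Y > 6) = P(X ≤ 3).
  k=0: C(6,0)·0.571429^0·0.428571^6 = 0.006196
  k=1: C(6,1)·0.571429^1·0.428571^5 = 0.049571
  k=2: C(6,2)·0.571429^2·0.428571^4 = 0.165237
  k=3: C(6,3)·0.571429^3·0.428571^3 = 0.293755
P(X ≤ 3) = 0.514760

0.5148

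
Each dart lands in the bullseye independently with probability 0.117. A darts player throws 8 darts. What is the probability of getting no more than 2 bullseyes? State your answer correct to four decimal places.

X ~ Binomial(8, 0.117); P(X ≤ 2) = Σ C(8,k) p^k (1−p)^(8−k) over k:
  k=0: C(8,0)·0.117^0·0.883^8 = 0.369561
  k=1: C(8,1)·0.117^1·0.883^7 = 0.391743
  k=2: C(8,2)·0.117^2·0.883^6 = 0.181675
Total = 0.942978

0.9430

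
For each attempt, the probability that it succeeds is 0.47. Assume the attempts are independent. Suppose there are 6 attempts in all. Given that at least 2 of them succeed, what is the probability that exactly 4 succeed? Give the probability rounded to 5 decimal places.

0.23910

X ~ Binomial(6, 0.47). Want P(X=4 | X≥2) = P(X=4) / P(X≥2).
P(X=4) = C(6,4)·0.47^4·0.53^2 = 0.2056054
P(X≥2) = 1 − 0.0221644 − 0.1179311 = 0.8599045
Ratio = 0.2056054 / 0.8599045 = 0.2391025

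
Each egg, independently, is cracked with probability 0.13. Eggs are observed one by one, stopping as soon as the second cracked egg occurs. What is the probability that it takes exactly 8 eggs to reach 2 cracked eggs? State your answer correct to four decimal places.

Y = trial on which the second success occurs; negative binomial, r=2, p=0.13.
P(Y=8) = C(7,1) · p^2 · (1−p)^6
= 7 · 0.0169 · 0.43363 = 0.051298

0.0513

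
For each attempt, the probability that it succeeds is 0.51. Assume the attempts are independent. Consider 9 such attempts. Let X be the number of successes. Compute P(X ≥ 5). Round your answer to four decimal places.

X ~ Binomial(9, 0.51); P(X ≥ 5) = Σ C(9,k) p^k (1−p)^(9−k) over k:
  k=5: C(9,5)·0.51^5·0.49^4 = 0.250614
  k=6: C(9,6)·0.51^6·0.49^3 = 0.173896
  k=7: C(9,7)·0.51^7·0.49^2 = 0.077569
  k=8: C(9,8)·0.51^8·0.49^1 = 0.020184
  k=9: C(9,9)·0.51^9·0.49^0 = 0.002334
Total = 0.524596

0.5246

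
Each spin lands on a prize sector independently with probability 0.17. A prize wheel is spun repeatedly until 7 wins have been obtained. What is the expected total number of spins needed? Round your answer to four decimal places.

Y = total spins until the seventh success; negative binomial with r=7, p=0.17.
E[Y] = r / p = 7 / 0.17 = 41.176471

41.1765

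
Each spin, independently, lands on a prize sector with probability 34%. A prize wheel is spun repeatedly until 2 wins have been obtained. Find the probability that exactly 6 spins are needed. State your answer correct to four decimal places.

0.1097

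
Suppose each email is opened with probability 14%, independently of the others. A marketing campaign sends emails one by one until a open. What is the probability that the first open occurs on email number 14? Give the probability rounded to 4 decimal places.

0.0197

Geometric (trials to first success), p = 0.14.
P(Y = 14) = (1−p)^13 · p = 0.14076 · 0.14 = 0.019706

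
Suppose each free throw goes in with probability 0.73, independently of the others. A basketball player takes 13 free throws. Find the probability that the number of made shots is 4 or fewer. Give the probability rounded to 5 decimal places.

0.00180

X ~ Binomial(13, 0.73); P(X ≤ 4) = Σ C(13,k) p^k (1−p)^(13−k) over k:
  k=0: C(13,0)·0.73^0·0.27^13 = 0.0000000
  k=1: C(13,1)·0.73^1·0.27^12 = 0.0000014
  k=2: C(13,2)·0.73^2·0.27^11 = 0.0000231
  k=3: C(13,3)·0.73^3·0.27^10 = 0.0002291
  k=4: C(13,4)·0.73^4·0.27^9 = 0.0015484
Total = 0.0018020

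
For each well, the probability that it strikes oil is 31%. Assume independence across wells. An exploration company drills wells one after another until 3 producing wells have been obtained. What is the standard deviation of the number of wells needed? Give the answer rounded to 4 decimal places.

Y = total wells until the third success; negative binomial with r=3, p=0.31.
SD(Y) = √[r(1−p)/p²] = √(21.540062) = 4.641127

4.6411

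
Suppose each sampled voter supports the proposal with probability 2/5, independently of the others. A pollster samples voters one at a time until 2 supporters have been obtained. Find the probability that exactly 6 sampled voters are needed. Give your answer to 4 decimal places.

0.1037

Y = trial on which the second success occurs; negative binomial, r=2, p=0.40.
P(Y=6) = C(5,1) · p^2 · (1−p)^4
= 5 · 0.16 · 0.1296 = 0.103680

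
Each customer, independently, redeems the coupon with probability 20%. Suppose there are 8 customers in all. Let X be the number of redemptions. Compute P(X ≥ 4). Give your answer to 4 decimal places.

0.0563

X ~ Binomial(8, 0.20); P(X ≥ 4) = Σ C(8,k) p^k (1−p)^(8−k) over k:
  k=4: C(8,4)·0.20^4·0.80^4 = 0.045875
  k=5: C(8,5)·0.20^5·0.80^3 = 0.009175
  k=6: C(8,6)·0.20^6·0.80^2 = 0.001147
  k=7: C(8,7)·0.20^7·0.80^1 = 0.000082
  k=8: C(8,8)·0.20^8·0.80^0 = 0.000003
Total = 0.056282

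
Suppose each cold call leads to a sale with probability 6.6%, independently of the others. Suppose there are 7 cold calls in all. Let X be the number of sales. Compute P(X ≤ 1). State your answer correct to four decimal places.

X ~ Binomial(7, 0.066); P(X ≤ 1) = Σ C(7,k) p^k (1−p)^(7−k) over k:
  k=0: C(7,0)·0.066^0·0.934^7 = 0.620052
  k=1: C(7,1)·0.066^1·0.934^6 = 0.306707
Total = 0.926759

0.9268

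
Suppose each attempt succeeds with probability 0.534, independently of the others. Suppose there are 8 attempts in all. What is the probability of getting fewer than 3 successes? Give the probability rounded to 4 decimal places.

X ~ Binomial(8, 0.534); P(X ≤ 2) = Σ C(8,k) p^k (1−p)^(8−k) over k:
  k=0: C(8,0)·0.534^0·0.466^8 = 0.002224
  k=1: C(8,1)·0.534^1·0.466^7 = 0.020386
  k=2: C(8,2)·0.534^2·0.466^6 = 0.081763
Total = 0.104373

0.1044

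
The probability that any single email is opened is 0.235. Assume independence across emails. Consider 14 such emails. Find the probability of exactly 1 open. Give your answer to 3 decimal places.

0.101

X ~ Binomial(n=14, p=0.235).
P(X=1) = C(14,1) · p^1 · (1−p)^13
= 14 · 0.235 · 0.030733 = 0.10111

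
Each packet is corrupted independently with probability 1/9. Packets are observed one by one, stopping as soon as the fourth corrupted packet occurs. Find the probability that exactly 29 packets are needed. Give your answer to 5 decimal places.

Y = trial on which the fourth success occurs; negative binomial, r=4, p=0.111111.
P(Y=29) = C(28,3) · p^4 · (1−p)^25
= 3276 · 0.00015242 · 0.052624 = 0.0262761

0.02628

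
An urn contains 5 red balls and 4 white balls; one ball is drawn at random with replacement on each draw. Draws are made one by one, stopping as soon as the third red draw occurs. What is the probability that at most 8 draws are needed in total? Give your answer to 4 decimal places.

0.9166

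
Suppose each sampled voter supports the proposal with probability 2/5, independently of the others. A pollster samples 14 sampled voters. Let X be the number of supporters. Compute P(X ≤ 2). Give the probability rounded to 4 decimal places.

X ~ Binomial(14, 0.40); P(X ≤ 2) = Σ C(14,k) p^k (1−p)^(14−k) over k:
  k=0: C(14,0)·0.40^0·0.60^14 = 0.000784
  k=1: C(14,1)·0.40^1·0.60^13 = 0.007314
  k=2: C(14,2)·0.40^2·0.60^12 = 0.031694
Total = 0.039792

0.0398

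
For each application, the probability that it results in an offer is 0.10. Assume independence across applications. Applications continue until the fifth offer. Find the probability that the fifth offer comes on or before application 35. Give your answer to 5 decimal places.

Finishing within 35 applications ⇔ at least 5 successes in the first 35. With X ~ Binomial(35, 0.10), P(Y ≤ 35) = 1 − P(X ≤ 4).
  k=0: C(35,0)·0.10^0·0.90^35 = 0.0250316
  k=1: C(35,1)·0.10^1·0.90^34 = 0.0973449
  k=2: C(35,2)·0.10^2·0.90^33 = 0.1838738
  k=3: C(35,3)·0.10^3·0.90^32 = 0.2247346
  k=4: C(35,4)·0.10^4·0.90^31 = 0.1997641
1 − 0.7307490 = 0.2692510

0.26925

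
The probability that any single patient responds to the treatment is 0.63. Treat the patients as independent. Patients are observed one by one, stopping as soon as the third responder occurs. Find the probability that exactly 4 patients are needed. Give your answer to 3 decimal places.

0.278

Y = trial on which the third success occurs; negative binomial, r=3, p=0.63.
P(Y=4) = C(3,2) · p^3 · (1−p)^1
= 3 · 0.25005 · 0.37 = 0.27755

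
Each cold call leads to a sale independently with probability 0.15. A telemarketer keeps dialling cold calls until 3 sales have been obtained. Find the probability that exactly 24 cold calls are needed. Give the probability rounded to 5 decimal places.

Y = trial on which the third success occurs; negative binomial, r=3, p=0.15.
P(Y=24) = C(23,2) · p^3 · (1−p)^21
= 253 · 0.003375 · 0.032946 = 0.0281314

0.02813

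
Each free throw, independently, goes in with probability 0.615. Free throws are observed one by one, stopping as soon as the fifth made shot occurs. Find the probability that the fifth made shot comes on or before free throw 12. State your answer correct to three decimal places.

Finishing within 12 free throws ⇔ at least 5 successes in the first 12. With X ~ Binomial(12, 0.615), P(Y ≤ 12) = 1 − P(X ≤ 4).
  k=0: C(12,0)·0.615^0·0.385^12 = 0.00001
  k=1: C(12,1)·0.615^1·0.385^11 = 0.00020
  k=2: C(12,2)·0.615^2·0.385^10 = 0.00179
  k=3: C(12,3)·0.615^3·0.385^9 = 0.00951
  k=4: C(12,4)·0.615^4·0.385^8 = 0.03418
1 − 0.04569 = 0.95431

0.954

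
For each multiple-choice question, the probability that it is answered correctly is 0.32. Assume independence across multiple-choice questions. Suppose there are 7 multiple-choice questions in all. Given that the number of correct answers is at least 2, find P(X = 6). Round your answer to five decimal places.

0.00719

X ~ Binomial(7, 0.32). Want P(X=6 | X≥2) = P(X=6) / P(X≥2).
P(X=6) = C(7,6)·0.32^6·0.68^1 = 0.0051110
P(X≥2) = 1 − 0.0672299 − 0.2214632 = 0.7113070
Ratio = 0.0051110 / 0.7113070 = 0.0071854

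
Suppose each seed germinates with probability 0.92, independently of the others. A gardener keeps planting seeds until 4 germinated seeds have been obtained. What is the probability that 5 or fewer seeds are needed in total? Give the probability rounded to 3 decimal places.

Finishing within 5 seeds ⇔ at least 4 successes in the first 5. With X ~ Binomial(5, 0.92), P(Y ≤ 5) = 1 − P(X ≤ 3).
  k=0: C(5,0)·0.92^0·0.08^5 = 0.00000
  k=1: C(5,1)·0.92^1·0.08^4 = 0.00019
  k=2: C(5,2)·0.92^2·0.08^3 = 0.00433
  k=3: C(5,3)·0.92^3·0.08^2 = 0.04984
1 − 0.05436 = 0.94564

0.946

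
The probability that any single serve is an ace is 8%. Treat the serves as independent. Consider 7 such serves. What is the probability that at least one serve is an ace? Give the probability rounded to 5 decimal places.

0.44215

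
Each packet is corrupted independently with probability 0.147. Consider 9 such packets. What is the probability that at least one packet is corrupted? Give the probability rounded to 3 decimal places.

0.761

P(at least one) = 1 − P(none) = 1 − (1 − 0.147)^9
= 1 − 0.23908 = 0.76092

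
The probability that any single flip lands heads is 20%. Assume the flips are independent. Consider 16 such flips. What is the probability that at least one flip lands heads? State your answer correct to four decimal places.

0.9719

P(at least one) = 1 − P(none) = 1 − (1 − 0.20)^16
= 1 − 0.028147 = 0.971853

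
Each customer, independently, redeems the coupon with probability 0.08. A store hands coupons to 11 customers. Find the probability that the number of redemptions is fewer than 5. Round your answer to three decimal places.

0.999

X ~ Binomial(11, 0.08); P(X ≤ 4) = Σ C(11,k) p^k (1−p)^(11−k) over k:
  k=0: C(11,0)·0.08^0·0.92^11 = 0.39964
  k=1: C(11,1)·0.08^1·0.92^10 = 0.38226
  k=2: C(11,2)·0.08^2·0.92^9 = 0.16620
  k=3: C(11,3)·0.08^3·0.92^8 = 0.04336
  k=4: C(11,4)·0.08^4·0.92^7 = 0.00754
Total = 0.99900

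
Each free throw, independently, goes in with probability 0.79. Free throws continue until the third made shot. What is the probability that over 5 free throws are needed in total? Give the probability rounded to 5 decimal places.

Needing more than 5 free throws ⇔ fewer than 3 successes in the first 5. With X ~ Binomial(5, 0.79), P(Y > 5) = P(X ≤ 2).
  k=0: C(5,0)·0.79^0·0.21^5 = 0.0004084
  k=1: C(5,1)·0.79^1·0.21^4 = 0.0076820
  k=2: C(5,2)·0.79^2·0.21^3 = 0.0577979
P(X ≤ 2) = 0.0658883

0.06589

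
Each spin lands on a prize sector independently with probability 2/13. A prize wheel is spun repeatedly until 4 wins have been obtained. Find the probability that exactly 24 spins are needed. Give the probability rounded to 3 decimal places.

0.035

Y = trial on which the fourth success occurs; negative binomial, r=4, p=0.153846.
P(Y=24) = C(23,3) · p^4 · (1−p)^20
= 1771 · 0.0005602 · 0.035399 = 0.03512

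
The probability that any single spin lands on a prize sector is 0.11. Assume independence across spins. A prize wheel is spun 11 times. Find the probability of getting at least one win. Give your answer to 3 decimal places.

P(at least one) = 1 − P(none) = 1 − (1 − 0.11)^11
= 1 − 0.27752 = 0.72248

0.722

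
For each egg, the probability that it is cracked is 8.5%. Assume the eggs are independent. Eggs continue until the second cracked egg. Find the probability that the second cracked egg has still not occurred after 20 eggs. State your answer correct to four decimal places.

0.4836

Needing more than 20 eggs ⇔ fewer than 2 successes in the first 20. With X ~ Binomial(20, 0.085), P(Y > 20) = P(X ≤ 1).
  k=0: C(20,0)·0.085^0·0.915^20 = 0.169208
  k=1: C(20,1)·0.085^1·0.915^19 = 0.314376
P(X ≤ 1) = 0.483585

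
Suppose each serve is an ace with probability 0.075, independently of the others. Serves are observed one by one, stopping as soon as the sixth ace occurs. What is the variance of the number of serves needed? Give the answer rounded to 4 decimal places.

Y = total serves until the sixth success; negative binomial with r=6, p=0.075.
Var(Y) = r(1−p)/p² = 6·0.925 / 0.075² = 986.666667

986.6667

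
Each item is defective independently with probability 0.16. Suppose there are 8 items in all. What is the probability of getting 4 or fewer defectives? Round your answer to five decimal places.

X ~ Binomial(8, 0.16); P(X ≤ 4) = Σ C(8,k) p^k (1−p)^(8−k) over k:
  k=0: C(8,0)·0.16^0·0.84^8 = 0.2478759
  k=1: C(8,1)·0.16^1·0.84^7 = 0.3777156
  k=2: C(8,2)·0.16^2·0.84^6 = 0.2518104
  k=3: C(8,3)·0.16^3·0.84^5 = 0.0959278
  k=4: C(8,4)·0.16^4·0.84^4 = 0.0228399
Total = 0.9961697

0.99617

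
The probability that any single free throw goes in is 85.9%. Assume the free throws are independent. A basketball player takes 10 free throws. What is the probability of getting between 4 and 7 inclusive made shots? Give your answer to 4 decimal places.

0.1569

X ~ Binomial(10, 0.859); P(4 ≤ X ≤ 7) = Σ C(10,k) p^k (1−p)^(10−k) over k:
  k=4: C(10,4)·0.859^4·0.141^6 = 0.000898
  k=5: C(10,5)·0.859^5·0.141^5 = 0.006568
  k=6: C(10,6)·0.859^6·0.141^4 = 0.033347
  k=7: C(10,7)·0.859^7·0.141^3 = 0.116089
Total = 0.156903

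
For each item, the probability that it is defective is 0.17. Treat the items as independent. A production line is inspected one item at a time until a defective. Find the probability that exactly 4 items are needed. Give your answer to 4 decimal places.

0.0972

Geometric (trials to first success), p = 0.17.
P(Y = 4) = (1−p)^3 · p = 0.57179 · 0.17 = 0.097204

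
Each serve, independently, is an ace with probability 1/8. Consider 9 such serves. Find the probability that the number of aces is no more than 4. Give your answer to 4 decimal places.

X ~ Binomial(9, 0.125); P(X ≤ 4) = Σ C(9,k) p^k (1−p)^(9−k) over k:
  k=0: C(9,0)·0.125^0·0.875^9 = 0.300658
  k=1: C(9,1)·0.125^1·0.875^8 = 0.386560
  k=2: C(9,2)·0.125^2·0.875^7 = 0.220891
  k=3: C(9,3)·0.125^3·0.875^6 = 0.073630
  k=4: C(9,4)·0.125^4·0.875^5 = 0.015778
Total = 0.997518

0.9975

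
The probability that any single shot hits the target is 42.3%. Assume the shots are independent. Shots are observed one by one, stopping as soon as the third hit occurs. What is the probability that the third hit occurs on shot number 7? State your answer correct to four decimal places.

Y = trial on which the third success occurs; negative binomial, r=3, p=0.423.
P(Y=7) = C(6,2) · p^3 · (1−p)^4
= 15 · 0.075687 · 0.11084 = 0.125839

0.1258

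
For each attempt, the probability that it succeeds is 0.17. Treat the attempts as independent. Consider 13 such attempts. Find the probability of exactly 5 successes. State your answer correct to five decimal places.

0.04116

X ~ Binomial(n=13, p=0.17).
P(X=5) = C(13,5) · p^5 · (1−p)^8
= 1287 · 0.00014199 · 0.22523 = 0.0411574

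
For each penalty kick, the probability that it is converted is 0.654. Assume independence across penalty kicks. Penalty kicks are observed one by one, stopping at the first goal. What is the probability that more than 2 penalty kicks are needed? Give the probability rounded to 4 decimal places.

Y = number of penalty kicks to the first success; geometric, p = 0.654.
P(Y > 2) = P(first 2 all fail) = (1−p)^2 = 0.119716

0.1197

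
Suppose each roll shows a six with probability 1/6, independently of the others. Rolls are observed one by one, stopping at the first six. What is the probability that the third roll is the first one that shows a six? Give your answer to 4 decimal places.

0.1157

Geometric (trials to first success), p = 0.166667.
P(Y = 3) = (1−p)^2 · p = 0.69444 · 0.166667 = 0.115741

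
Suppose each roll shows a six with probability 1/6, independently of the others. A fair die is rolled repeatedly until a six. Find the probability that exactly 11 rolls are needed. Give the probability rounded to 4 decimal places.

0.0269

Geometric (trials to first success), p = 0.166667.
P(Y = 11) = (1−p)^10 · p = 0.16151 · 0.166667 = 0.026918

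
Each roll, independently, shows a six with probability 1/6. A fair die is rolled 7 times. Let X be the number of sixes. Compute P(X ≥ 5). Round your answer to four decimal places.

0.0020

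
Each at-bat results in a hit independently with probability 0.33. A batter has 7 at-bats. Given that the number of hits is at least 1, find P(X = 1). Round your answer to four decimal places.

X ~ Binomial(7, 0.33). Want P(X=1 | X≥1) = P(X=1) / P(X≥1).
P(X=1) = C(7,1)·0.33^1·0.67^6 = 0.208959
P(X≥1) = 1 − 0.060607 = 0.939393
Ratio = 0.208959 / 0.939393 = 0.222440

0.2224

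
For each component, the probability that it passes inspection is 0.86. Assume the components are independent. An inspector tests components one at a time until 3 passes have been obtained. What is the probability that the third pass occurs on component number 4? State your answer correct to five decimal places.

0.26714

Y = trial on which the third success occurs; negative binomial, r=3, p=0.86.
P(Y=4) = C(3,2) · p^3 · (1−p)^1
= 3 · 0.63606 · 0.14 = 0.2671435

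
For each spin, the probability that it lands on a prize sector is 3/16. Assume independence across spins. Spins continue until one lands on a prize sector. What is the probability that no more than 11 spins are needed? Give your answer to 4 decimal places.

Y = number of spins to the first success; geometric, p = 0.1875.
P(Y ≤ 11) = 1 − (1−p)^11 = 1 − 0.101873 = 0.898127

0.8981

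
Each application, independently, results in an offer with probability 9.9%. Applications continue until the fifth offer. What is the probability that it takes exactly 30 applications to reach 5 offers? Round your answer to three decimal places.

Y = trial on which the fifth success occurs; negative binomial, r=5, p=0.099.
P(Y=30) = C(29,4) · p^5 · (1−p)^25
= 23751 · 9.5099e-06 · 0.073811 = 0.01667

0.017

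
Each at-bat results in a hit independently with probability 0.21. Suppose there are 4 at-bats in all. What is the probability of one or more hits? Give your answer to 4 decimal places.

0.6105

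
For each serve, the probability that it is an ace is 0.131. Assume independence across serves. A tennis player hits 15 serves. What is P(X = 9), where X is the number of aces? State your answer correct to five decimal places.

0.00002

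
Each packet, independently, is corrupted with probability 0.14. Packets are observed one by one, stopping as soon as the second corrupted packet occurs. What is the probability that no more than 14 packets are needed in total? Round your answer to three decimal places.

Finishing within 14 packets ⇔ at least 2 successes in the first 14. With X ~ Binomial(14, 0.14), P(Y ≤ 14) = 1 − P(X ≤ 1).
  k=0: C(14,0)·0.14^0·0.86^14 = 0.12105
  k=1: C(14,1)·0.14^1·0.86^13 = 0.27589
1 − 0.39694 = 0.60306

0.603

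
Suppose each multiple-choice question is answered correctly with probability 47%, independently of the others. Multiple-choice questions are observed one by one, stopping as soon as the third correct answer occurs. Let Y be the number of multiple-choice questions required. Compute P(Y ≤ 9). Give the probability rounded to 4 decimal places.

0.8769

Finishing within 9 multiple-choice questions ⇔ at least 3 successes in the first 9. With X ~ Binomial(9, 0.47), P(Y ≤ 9) = 1 − P(X ≤ 2).
  k=0: C(9,0)·0.47^0·0.53^9 = 0.003300
  k=1: C(9,1)·0.47^1·0.53^8 = 0.026336
  k=2: C(9,2)·0.47^2·0.53^7 = 0.093418
1 − 0.123053 = 0.876947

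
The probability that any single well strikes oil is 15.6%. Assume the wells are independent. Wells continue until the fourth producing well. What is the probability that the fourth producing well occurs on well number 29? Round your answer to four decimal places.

Y = trial on which the fourth success occurs; negative binomial, r=4, p=0.156.
P(Y=29) = C(28,3) · p^4 · (1−p)^25
= 3276 · 0.00059224 · 0.014407 = 0.027951

0.0280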